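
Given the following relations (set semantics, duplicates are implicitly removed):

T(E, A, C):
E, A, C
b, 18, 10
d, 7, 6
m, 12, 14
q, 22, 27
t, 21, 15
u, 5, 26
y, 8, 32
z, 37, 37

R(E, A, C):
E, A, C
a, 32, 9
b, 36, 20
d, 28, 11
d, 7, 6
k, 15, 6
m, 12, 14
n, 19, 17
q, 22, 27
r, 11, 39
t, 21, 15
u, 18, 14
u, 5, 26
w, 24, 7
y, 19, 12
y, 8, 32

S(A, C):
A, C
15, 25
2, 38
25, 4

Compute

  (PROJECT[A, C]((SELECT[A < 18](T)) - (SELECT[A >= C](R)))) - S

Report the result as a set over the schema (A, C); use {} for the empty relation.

{(12, 14), (5, 26), (8, 32)}

σ[A < 18]: keep tuples satisfying A < 18 → {(d, 7, 6), (m, 12, 14), (u, 5, 26), (y, 8, 32)}
σ[A >= C]: keep tuples satisfying A >= C → {(a, 32, 9), (b, 36, 20), (d, 28, 11), (d, 7, 6), (k, 15, 6), (n, 19, 17), (t, 21, 15), (u, 18, 14), (w, 24, 7), (y, 19, 12)}
Set difference of the two operands is {(m, 12, 14), (u, 5, 26), (y, 8, 32)}.
Projecting to A, C: {(12, 14), (5, 26), (8, 32)}
Set difference of the two operands is {(12, 14), (5, 26), (8, 32)}.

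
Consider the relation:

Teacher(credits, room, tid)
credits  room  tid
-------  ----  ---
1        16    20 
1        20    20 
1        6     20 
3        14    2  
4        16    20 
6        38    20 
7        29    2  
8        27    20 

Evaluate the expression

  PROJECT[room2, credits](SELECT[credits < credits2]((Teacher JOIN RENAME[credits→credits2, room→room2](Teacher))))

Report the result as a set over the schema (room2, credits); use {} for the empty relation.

{(16, 1), (27, 1), (27, 4), (27, 6), (29, 3), (38, 1), (38, 4)}

ρ[credits→credits2, room→room2]: schema becomes (credits2, room2, tid); tuples unchanged.
Joining Teacher and RENAME[credits→credits2, room→room2](Teacher) on tid yields {(1, 16, 20, 1, 16), (1, 16, 20, 1, 20), (1, 16, 20, 1, 6), (1, 16, 20, 4, 16), (1, 16, 20, 6, 38), (1, 16, 20, 8, 27), (1, 20, 20, 1, 16), (1, 20, 20, 1, 20), (1, 20, 20, 1, 6), (1, 20, 20, 4, 16), (1, 20, 20, 6, 38), (1, 20, 20, 8, 27), (1, 6, 20, 1, 16), (1, 6, 20, 1, 20), (1, 6, 20, 1, 6), (1, 6, 20, 4, 16), (1, 6, 20, 6, 38), (1, 6, 20, 8, 27), (3, 14, 2, 3, 14), (3, 14, 2, 7, 29), (4, 16, 20, 1, 16), (4, 16, 20, 1, 20), (4, 16, 20, 1, 6), (4, 16, 20, 4, 16), (4, 16, 20, 6, 38), (4, 16, 20, 8, 27), (6, 38, 20, 1, 16), (6, 38, 20, 1, 20), (6, 38, 20, 1, 6), (6, 38, 20, 4, 16), (6, 38, 20, 6, 38), (6, 38, 20, 8, 27), (7, 29, 2, 3, 14), (7, 29, 2, 7, 29), (8, 27, 20, 1, 16), (8, 27, 20, 1, 20), (8, 27, 20, 1, 6), (8, 27, 20, 4, 16), (8, 27, 20, 6, 38), (8, 27, 20, 8, 27)}.
Filtering on credits < credits2 leaves {(1, 16, 20, 4, 16), (1, 16, 20, 6, 38), (1, 16, 20, 8, 27), (1, 20, 20, 4, 16), (1, 20, 20, 6, 38), (1, 20, 20, 8, 27), (1, 6, 20, 4, 16), (1, 6, 20, 6, 38), (1, 6, 20, 8, 27), (3, 14, 2, 7, 29), (4, 16, 20, 6, 38), (4, 16, 20, 8, 27), (6, 38, 20, 8, 27)}.
π[room2, credits]: project onto (room2, credits) (6 duplicate(s) eliminated) → {(16, 1), (27, 1), (27, 4), (27, 6), (29, 3), (38, 1), (38, 4)}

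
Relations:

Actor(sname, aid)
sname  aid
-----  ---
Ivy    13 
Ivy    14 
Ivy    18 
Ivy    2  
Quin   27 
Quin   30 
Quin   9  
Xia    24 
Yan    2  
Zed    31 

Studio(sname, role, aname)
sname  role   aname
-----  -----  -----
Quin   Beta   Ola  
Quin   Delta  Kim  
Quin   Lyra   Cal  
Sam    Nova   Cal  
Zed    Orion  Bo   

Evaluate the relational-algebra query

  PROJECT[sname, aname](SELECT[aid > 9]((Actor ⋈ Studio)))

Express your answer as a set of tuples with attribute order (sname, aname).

{(Quin, Cal), (Quin, Kim), (Quin, Ola), (Zed, Bo)}

Joining Actor and Studio on sname yields {(Quin, 27, Beta, Ola), (Quin, 27, Delta, Kim), (Quin, 27, Lyra, Cal), (Quin, 30, Beta, Ola), (Quin, 30, Delta, Kim), (Quin, 30, Lyra, Cal), (Quin, 9, Beta, Ola), (Quin, 9, Delta, Kim), (Quin, 9, Lyra, Cal), (Zed, 31, Orion, Bo)}.
Apply σ_{aid > 9}; surviving tuples: {(Quin, 27, Beta, Ola), (Quin, 27, Delta, Kim), (Quin, 27, Lyra, Cal), (Quin, 30, Beta, Ola), (Quin, 30, Delta, Kim), (Quin, 30, Lyra, Cal), (Zed, 31, Orion, Bo)}
π_{sname, aname} gives {(Quin, Cal), (Quin, Kim), (Quin, Ola), (Zed, Bo)} (3 duplicate(s) eliminated).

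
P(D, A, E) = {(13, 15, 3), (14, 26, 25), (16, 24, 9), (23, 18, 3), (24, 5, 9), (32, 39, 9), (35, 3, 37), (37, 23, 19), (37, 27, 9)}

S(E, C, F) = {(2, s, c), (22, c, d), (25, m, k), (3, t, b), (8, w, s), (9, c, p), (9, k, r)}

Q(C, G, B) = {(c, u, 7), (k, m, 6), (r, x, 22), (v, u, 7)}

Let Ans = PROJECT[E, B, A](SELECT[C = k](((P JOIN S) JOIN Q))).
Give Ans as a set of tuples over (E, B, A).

P ⋈ S (natural join on E): {(13, 15, 3, t, b), (14, 26, 25, m, k), (16, 24, 9, c, p), (16, 24, 9, k, r), (23, 18, 3, t, b), (24, 5, 9, c, p), (24, 5, 9, k, r), (32, 39, 9, c, p), (32, 39, 9, k, r), (37, 27, 9, c, p), (37, 27, 9, k, r)}
(P JOIN S) ⋈ Q (natural join on C): {(16, 24, 9, c, p, u, 7), (16, 24, 9, k, r, m, 6), (24, 5, 9, c, p, u, 7), (24, 5, 9, k, r, m, 6), (32, 39, 9, c, p, u, 7), (32, 39, 9, k, r, m, 6), (37, 27, 9, c, p, u, 7), (37, 27, 9, k, r, m, 6)}
Apply σ_{C = k}; surviving tuples: {(16, 24, 9, k, r, m, 6), (24, 5, 9, k, r, m, 6), (32, 39, 9, k, r, m, 6), (37, 27, 9, k, r, m, 6)}
π[E, B, A]: project onto (E, B, A) → {(9, 6, 24), (9, 6, 27), (9, 6, 39), (9, 6, 5)}

{(9, 6, 24), (9, 6, 27), (9, 6, 39), (9, 6, 5)}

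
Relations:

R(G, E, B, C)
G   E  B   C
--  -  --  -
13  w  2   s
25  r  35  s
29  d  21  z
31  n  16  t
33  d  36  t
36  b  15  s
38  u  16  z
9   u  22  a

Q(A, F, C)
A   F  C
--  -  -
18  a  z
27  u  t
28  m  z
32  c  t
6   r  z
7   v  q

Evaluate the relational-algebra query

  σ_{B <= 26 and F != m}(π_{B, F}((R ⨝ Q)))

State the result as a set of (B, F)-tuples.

Joining R and Q on C yields {(29, d, 21, z, 18, a), (29, d, 21, z, 28, m), (29, d, 21, z, 6, r), (31, n, 16, t, 27, u), (31, n, 16, t, 32, c), (33, d, 36, t, 27, u), (33, d, 36, t, 32, c), (38, u, 16, z, 18, a), (38, u, 16, z, 28, m), (38, u, 16, z, 6, r)}.
Keep only column(s) B, F: {(16, a), (16, c), (16, m), (16, r), (16, u), (21, a), (21, m), (21, r), (36, c), (36, u)}
Filtering on B <= 26 and F != m leaves {(16, a), (16, c), (16, r), (16, u), (21, a), (21, r)}.

{(16, a), (16, c), (16, r), (16, u), (21, a), (21, r)}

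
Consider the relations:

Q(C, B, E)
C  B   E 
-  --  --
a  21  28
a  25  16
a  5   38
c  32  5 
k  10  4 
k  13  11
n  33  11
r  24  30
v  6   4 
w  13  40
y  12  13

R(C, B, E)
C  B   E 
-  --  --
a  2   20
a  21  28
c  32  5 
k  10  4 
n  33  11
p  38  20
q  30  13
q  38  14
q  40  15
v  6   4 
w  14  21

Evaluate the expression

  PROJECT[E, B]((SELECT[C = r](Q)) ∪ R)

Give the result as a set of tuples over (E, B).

{(11, 33), (13, 30), (14, 38), (15, 40), (20, 2), (20, 38), (21, 14), (28, 21), (30, 24), (4, 10), (4, 6), (5, 32)}

Apply σ_{C = r}; surviving tuples: {(r, 24, 30)}
Taking the union: {(a, 2, 20), (a, 21, 28), (c, 32, 5), (k, 10, 4), (n, 33, 11), (p, 38, 20), (q, 30, 13), (q, 38, 14), (q, 40, 15), (r, 24, 30), (v, 6, 4), (w, 14, 21)}
π[E, B]: project onto (E, B) → {(11, 33), (13, 30), (14, 38), (15, 40), (20, 2), (20, 38), (21, 14), (28, 21), (30, 24), (4, 10), (4, 6), (5, 32)}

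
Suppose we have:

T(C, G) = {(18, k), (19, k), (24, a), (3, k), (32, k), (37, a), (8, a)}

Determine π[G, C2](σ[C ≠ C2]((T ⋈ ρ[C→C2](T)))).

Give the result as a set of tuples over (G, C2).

{(a, 24), (a, 37), (a, 8), (k, 18), (k, 19), (k, 3), (k, 32)}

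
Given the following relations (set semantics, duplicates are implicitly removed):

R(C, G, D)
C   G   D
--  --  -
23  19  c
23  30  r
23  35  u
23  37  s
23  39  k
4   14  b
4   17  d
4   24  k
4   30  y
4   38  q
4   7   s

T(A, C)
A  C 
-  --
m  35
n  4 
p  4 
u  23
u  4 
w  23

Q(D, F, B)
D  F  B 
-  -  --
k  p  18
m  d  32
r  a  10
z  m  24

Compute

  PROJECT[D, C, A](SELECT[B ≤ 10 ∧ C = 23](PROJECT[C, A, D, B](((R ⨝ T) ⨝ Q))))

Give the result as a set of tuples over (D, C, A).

{(r, 23, u), (r, 23, w)}

R ⋈ T (natural join on C): {(23, 19, c, u), (23, 19, c, w), (23, 30, r, u), (23, 30, r, w), (23, 35, u, u), (23, 35, u, w), (23, 37, s, u), (23, 37, s, w), (23, 39, k, u), (23, 39, k, w), (4, 14, b, n), (4, 14, b, p), (4, 14, b, u), (4, 17, d, n), (4, 17, d, p), (4, 17, d, u), (4, 24, k, n), (4, 24, k, p), (4, 24, k, u), (4, 30, y, n), (4, 30, y, p), (4, 30, y, u), (4, 38, q, n), (4, 38, q, p), (4, 38, q, u), (4, 7, s, n), (4, 7, s, p), (4, 7, s, u)}
(R ⨝ T) ⋈ Q (natural join on D): {(23, 30, r, u, a, 10), (23, 30, r, w, a, 10), (23, 39, k, u, p, 18), (23, 39, k, w, p, 18), (4, 24, k, n, p, 18), (4, 24, k, p, p, 18), (4, 24, k, u, p, 18)}
π_{C, A, D, B} gives {(23, u, k, 18), (23, u, r, 10), (23, w, k, 18), (23, w, r, 10), (4, n, k, 18), (4, p, k, 18), (4, u, k, 18)}.
Selection B ≤ 10 ∧ C = 23: {(23, u, r, 10), (23, w, r, 10)}
π_{D, C, A} gives {(r, 23, u), (r, 23, w)}.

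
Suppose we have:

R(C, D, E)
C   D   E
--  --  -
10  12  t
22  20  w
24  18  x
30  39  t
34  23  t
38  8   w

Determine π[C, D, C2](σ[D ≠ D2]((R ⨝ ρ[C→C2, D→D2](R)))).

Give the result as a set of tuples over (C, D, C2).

ρ[C→C2, D→D2]: schema becomes (C2, D2, E); tuples unchanged.
Natural join on E: {(10, 12, t, 10, 12), (10, 12, t, 30, 39), (10, 12, t, 34, 23), (22, 20, w, 22, 20), (22, 20, w, 38, 8), (24, 18, x, 24, 18), (30, 39, t, 10, 12), (30, 39, t, 30, 39), (30, 39, t, 34, 23), (34, 23, t, 10, 12), (34, 23, t, 30, 39), (34, 23, t, 34, 23), (38, 8, w, 22, 20), (38, 8, w, 38, 8)}
σ[D ≠ D2]: keep tuples satisfying D ≠ D2 → {(10, 12, t, 30, 39), (10, 12, t, 34, 23), (22, 20, w, 38, 8), (30, 39, t, 10, 12), (30, 39, t, 34, 23), (34, 23, t, 10, 12), (34, 23, t, 30, 39), (38, 8, w, 22, 20)}
π_{C, D, C2} gives {(10, 12, 30), (10, 12, 34), (22, 20, 38), (30, 39, 10), (30, 39, 34), (34, 23, 10), (34, 23, 30), (38, 8, 22)}.

{(10, 12, 30), (10, 12, 34), (22, 20, 38), (30, 39, 10), (30, 39, 34), (34, 23, 10), (34, 23, 30), (38, 8, 22)}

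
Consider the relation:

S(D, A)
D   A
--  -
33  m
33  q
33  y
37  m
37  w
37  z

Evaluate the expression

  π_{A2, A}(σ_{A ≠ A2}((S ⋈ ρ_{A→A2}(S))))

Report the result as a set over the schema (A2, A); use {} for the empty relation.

ρ[A→A2]: schema becomes (D, A2); tuples unchanged.
Natural join on D: {(33, m, m), (33, m, q), (33, m, y), (33, q, m), (33, q, q), (33, q, y), (33, y, m), (33, y, q), (33, y, y), (37, m, m), (37, m, w), (37, m, z), (37, w, m), (37, w, w), (37, w, z), (37, z, m), (37, z, w), (37, z, z)}
σ[A ≠ A2]: keep tuples satisfying A ≠ A2 → {(33, m, q), (33, m, y), (33, q, m), (33, q, y), (33, y, m), (33, y, q), (37, m, w), (37, m, z), (37, w, m), (37, w, z), (37, z, m), (37, z, w)}
π[A2, A]: project onto (A2, A) → {(m, q), (m, w), (m, y), (m, z), (q, m), (q, y), (w, m), (w, z), (y, m), (y, q), (z, m), (z, w)}

{(m, q), (m, w), (m, y), (m, z), (q, m), (q, y), (w, m), (w, z), (y, m), (y, q), (z, m), (z, w)}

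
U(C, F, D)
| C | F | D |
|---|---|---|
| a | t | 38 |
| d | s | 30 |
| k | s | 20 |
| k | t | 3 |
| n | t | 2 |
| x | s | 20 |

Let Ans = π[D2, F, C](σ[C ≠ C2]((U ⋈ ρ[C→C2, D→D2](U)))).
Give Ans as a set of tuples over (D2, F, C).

{(2, t, a), (2, t, k), (20, s, d), (20, s, k), (20, s, x), (3, t, a), (3, t, n), (30, s, k), (30, s, x), (38, t, k), (38, t, n)}

ρ[C→C2, D→D2]: schema becomes (C2, F, D2); tuples unchanged.
U ⋈ ρ[C→C2, D→D2](U) (natural join on F): {(a, t, 38, a, 38), (a, t, 38, k, 3), (a, t, 38, n, 2), (d, s, 30, d, 30), (d, s, 30, k, 20), (d, s, 30, x, 20), (k, s, 20, d, 30), (k, s, 20, k, 20), (k, s, 20, x, 20), (k, t, 3, a, 38), (k, t, 3, k, 3), (k, t, 3, n, 2), (n, t, 2, a, 38), (n, t, 2, k, 3), (n, t, 2, n, 2), (x, s, 20, d, 30), (x, s, 20, k, 20), (x, s, 20, x, 20)}
Selection C ≠ C2: {(a, t, 38, k, 3), (a, t, 38, n, 2), (d, s, 30, k, 20), (d, s, 30, x, 20), (k, s, 20, d, 30), (k, s, 20, x, 20), (k, t, 3, a, 38), (k, t, 3, n, 2), (n, t, 2, a, 38), (n, t, 2, k, 3), (x, s, 20, d, 30), (x, s, 20, k, 20)}
π_{D2, F, C} gives {(2, t, a), (2, t, k), (20, s, d), (20, s, k), (20, s, x), (3, t, a), (3, t, n), (30, s, k), (30, s, x), (38, t, k), (38, t, n)} (1 duplicate(s) eliminated).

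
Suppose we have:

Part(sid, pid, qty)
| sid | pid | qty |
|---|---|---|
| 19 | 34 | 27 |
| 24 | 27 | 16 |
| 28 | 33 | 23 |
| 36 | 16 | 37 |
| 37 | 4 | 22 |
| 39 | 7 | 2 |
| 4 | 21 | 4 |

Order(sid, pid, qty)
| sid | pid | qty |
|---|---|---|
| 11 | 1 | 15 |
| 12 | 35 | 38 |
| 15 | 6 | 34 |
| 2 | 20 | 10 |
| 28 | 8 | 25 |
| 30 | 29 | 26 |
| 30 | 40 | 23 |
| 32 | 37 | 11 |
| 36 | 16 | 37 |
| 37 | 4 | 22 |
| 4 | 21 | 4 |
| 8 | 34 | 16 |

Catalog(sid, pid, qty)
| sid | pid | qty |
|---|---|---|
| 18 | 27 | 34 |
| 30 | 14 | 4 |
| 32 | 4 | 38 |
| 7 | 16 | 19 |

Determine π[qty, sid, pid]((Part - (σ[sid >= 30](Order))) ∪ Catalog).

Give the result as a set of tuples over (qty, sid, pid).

Apply σ_{sid >= 30}; surviving tuples: {(30, 29, 26), (30, 40, 23), (32, 37, 11), (36, 16, 37), (37, 4, 22)}
Taking the difference: {(19, 34, 27), (24, 27, 16), (28, 33, 23), (39, 7, 2), (4, 21, 4)}
Taking the union: {(18, 27, 34), (19, 34, 27), (24, 27, 16), (28, 33, 23), (30, 14, 4), (32, 4, 38), (39, 7, 2), (4, 21, 4), (7, 16, 19)}
π[qty, sid, pid]: project onto (qty, sid, pid) → {(16, 24, 27), (19, 7, 16), (2, 39, 7), (23, 28, 33), (27, 19, 34), (34, 18, 27), (38, 32, 4), (4, 30, 14), (4, 4, 21)}

{(16, 24, 27), (19, 7, 16), (2, 39, 7), (23, 28, 33), (27, 19, 34), (34, 18, 27), (38, 32, 4), (4, 30, 14), (4, 4, 21)}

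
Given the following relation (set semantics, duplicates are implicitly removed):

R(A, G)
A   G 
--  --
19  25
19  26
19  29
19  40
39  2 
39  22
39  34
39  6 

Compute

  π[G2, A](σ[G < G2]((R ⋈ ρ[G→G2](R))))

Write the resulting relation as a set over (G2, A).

ρ[G→G2]: schema becomes (A, G2); tuples unchanged.
R ⋈ ρ[G→G2](R) (natural join on A): {(19, 25, 25), (19, 25, 26), (19, 25, 29), (19, 25, 40), (19, 26, 25), (19, 26, 26), (19, 26, 29), (19, 26, 40), (19, 29, 25), (19, 29, 26), (19, 29, 29), (19, 29, 40), (19, 40, 25), (19, 40, 26), (19, 40, 29), (19, 40, 40), (39, 2, 2), (39, 2, 22), (39, 2, 34), (39, 2, 6), (39, 22, 2), (39, 22, 22), (39, 22, 34), (39, 22, 6), (39, 34, 2), (39, 34, 22), (39, 34, 34), (39, 34, 6), (39, 6, 2), (39, 6, 22), (39, 6, 34), (39, 6, 6)}
Filtering on G < G2 leaves {(19, 25, 26), (19, 25, 29), (19, 25, 40), (19, 26, 29), (19, 26, 40), (19, 29, 40), (39, 2, 22), (39, 2, 34), (39, 2, 6), (39, 22, 34), (39, 6, 22), (39, 6, 34)}.
Projecting to G2, A (6 duplicate(s) eliminated): {(22, 39), (26, 19), (29, 19), (34, 39), (40, 19), (6, 39)}

{(22, 39), (26, 19), (29, 19), (34, 39), (40, 19), (6, 39)}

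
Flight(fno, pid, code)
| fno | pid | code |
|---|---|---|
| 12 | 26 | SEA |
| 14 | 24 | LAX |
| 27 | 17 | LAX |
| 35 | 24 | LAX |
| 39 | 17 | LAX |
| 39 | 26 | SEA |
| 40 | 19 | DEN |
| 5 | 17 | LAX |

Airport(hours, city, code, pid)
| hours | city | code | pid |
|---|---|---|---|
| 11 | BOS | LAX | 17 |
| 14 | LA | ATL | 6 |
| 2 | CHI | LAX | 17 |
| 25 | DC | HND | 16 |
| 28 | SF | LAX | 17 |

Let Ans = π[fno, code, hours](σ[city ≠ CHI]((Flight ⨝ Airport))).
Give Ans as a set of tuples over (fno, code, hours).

{(27, LAX, 11), (27, LAX, 28), (39, LAX, 11), (39, LAX, 28), (5, LAX, 11), (5, LAX, 28)}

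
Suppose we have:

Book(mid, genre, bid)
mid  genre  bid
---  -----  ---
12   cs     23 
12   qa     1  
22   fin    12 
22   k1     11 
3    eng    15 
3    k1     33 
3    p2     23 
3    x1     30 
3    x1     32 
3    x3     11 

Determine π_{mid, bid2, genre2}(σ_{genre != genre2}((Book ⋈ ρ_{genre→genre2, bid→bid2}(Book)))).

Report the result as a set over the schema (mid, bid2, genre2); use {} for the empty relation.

{(12, 1, qa), (12, 23, cs), (22, 11, k1), (22, 12, fin), (3, 11, x3), (3, 15, eng), (3, 23, p2), (3, 30, x1), (3, 32, x1), (3, 33, k1)}

ρ[genre→genre2, bid→bid2]: schema becomes (mid, genre2, bid2); tuples unchanged.
Natural join on mid: {(12, cs, 23, cs, 23), (12, cs, 23, qa, 1), (12, qa, 1, cs, 23), (12, qa, 1, qa, 1), (22, fin, 12, fin, 12), (22, fin, 12, k1, 11), (22, k1, 11, fin, 12), (22, k1, 11, k1, 11), (3, eng, 15, eng, 15), (3, eng, 15, k1, 33), (3, eng, 15, p2, 23), (3, eng, 15, x1, 30), (3, eng, 15, x1, 32), (3, eng, 15, x3, 11), (3, k1, 33, eng, 15), (3, k1, 33, k1, 33), (3, k1, 33, p2, 23), (3, k1, 33, x1, 30), (3, k1, 33, x1, 32), (3, k1, 33, x3, 11), (3, p2, 23, eng, 15), (3, p2, 23, k1, 33), (3, p2, 23, p2, 23), (3, p2, 23, x1, 30), (3, p2, 23, x1, 32), (3, p2, 23, x3, 11), (3, x1, 30, eng, 15), (3, x1, 30, k1, 33), (3, x1, 30, p2, 23), (3, x1, 30, x1, 30), (3, x1, 30, x1, 32), (3, x1, 30, x3, 11), (3, x1, 32, eng, 15), (3, x1, 32, k1, 33), (3, x1, 32, p2, 23), (3, x1, 32, x1, 30), (3, x1, 32, x1, 32), (3, x1, 32, x3, 11), (3, x3, 11, eng, 15), (3, x3, 11, k1, 33), (3, x3, 11, p2, 23), (3, x3, 11, x1, 30), (3, x3, 11, x1, 32), (3, x3, 11, x3, 11)}
σ[genre != genre2]: keep tuples satisfying genre != genre2 → {(12, cs, 23, qa, 1), (12, qa, 1, cs, 23), (22, fin, 12, k1, 11), (22, k1, 11, fin, 12), (3, eng, 15, k1, 33), (3, eng, 15, p2, 23), (3, eng, 15, x1, 30), (3, eng, 15, x1, 32), (3, eng, 15, x3, 11), (3, k1, 33, eng, 15), (3, k1, 33, p2, 23), (3, k1, 33, x1, 30), (3, k1, 33, x1, 32), (3, k1, 33, x3, 11), (3, p2, 23, eng, 15), (3, p2, 23, k1, 33), (3, p2, 23, x1, 30), (3, p2, 23, x1, 32), (3, p2, 23, x3, 11), (3, x1, 30, eng, 15), (3, x1, 30, k1, 33), (3, x1, 30, p2, 23), (3, x1, 30, x3, 11), (3, x1, 32, eng, 15), (3, x1, 32, k1, 33), (3, x1, 32, p2, 23), (3, x1, 32, x3, 11), (3, x3, 11, eng, 15), (3, x3, 11, k1, 33), (3, x3, 11, p2, 23), (3, x3, 11, x1, 30), (3, x3, 11, x1, 32)}
Projecting to mid, bid2, genre2 (22 duplicate(s) eliminated): {(12, 1, qa), (12, 23, cs), (22, 11, k1), (22, 12, fin), (3, 11, x3), (3, 15, eng), (3, 23, p2), (3, 30, x1), (3, 32, x1), (3, 33, k1)}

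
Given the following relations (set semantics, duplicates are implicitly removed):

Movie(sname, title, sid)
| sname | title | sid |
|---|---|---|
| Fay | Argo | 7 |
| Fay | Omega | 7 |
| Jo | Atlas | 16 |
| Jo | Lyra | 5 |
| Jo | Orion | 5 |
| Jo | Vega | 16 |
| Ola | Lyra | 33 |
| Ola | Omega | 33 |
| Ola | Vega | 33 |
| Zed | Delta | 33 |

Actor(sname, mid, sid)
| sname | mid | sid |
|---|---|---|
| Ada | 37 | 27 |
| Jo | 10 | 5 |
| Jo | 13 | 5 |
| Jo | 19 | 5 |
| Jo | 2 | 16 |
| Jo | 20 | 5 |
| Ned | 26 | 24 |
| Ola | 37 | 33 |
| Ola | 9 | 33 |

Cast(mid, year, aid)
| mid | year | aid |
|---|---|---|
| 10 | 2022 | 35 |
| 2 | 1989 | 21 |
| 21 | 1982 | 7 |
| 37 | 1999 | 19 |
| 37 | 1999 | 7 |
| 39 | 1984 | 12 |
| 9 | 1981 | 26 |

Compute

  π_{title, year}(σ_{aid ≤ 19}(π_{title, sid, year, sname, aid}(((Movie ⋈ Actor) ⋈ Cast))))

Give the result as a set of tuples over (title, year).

Movie ⋈ Actor (natural join on sname, sid): {(Jo, Atlas, 16, 2), (Jo, Lyra, 5, 10), (Jo, Lyra, 5, 13), (Jo, Lyra, 5, 19), (Jo, Lyra, 5, 20), (Jo, Orion, 5, 10), (Jo, Orion, 5, 13), (Jo, Orion, 5, 19), (Jo, Orion, 5, 20), (Jo, Vega, 16, 2), (Ola, Lyra, 33, 37), (Ola, Lyra, 33, 9), (Ola, Omega, 33, 37), (Ola, Omega, 33, 9), (Ola, Vega, 33, 37), (Ola, Vega, 33, 9)}
(Movie ⋈ Actor) ⋈ Cast (natural join on mid): {(Jo, Atlas, 16, 2, 1989, 21), (Jo, Lyra, 5, 10, 2022, 35), (Jo, Orion, 5, 10, 2022, 35), (Jo, Vega, 16, 2, 1989, 21), (Ola, Lyra, 33, 37, 1999, 19), (Ola, Lyra, 33, 37, 1999, 7), (Ola, Lyra, 33, 9, 1981, 26), (Ola, Omega, 33, 37, 1999, 19), (Ola, Omega, 33, 37, 1999, 7), (Ola, Omega, 33, 9, 1981, 26), (Ola, Vega, 33, 37, 1999, 19), (Ola, Vega, 33, 37, 1999, 7), (Ola, Vega, 33, 9, 1981, 26)}
Projecting to title, sid, year, sname, aid: {(Atlas, 16, 1989, Jo, 21), (Lyra, 33, 1981, Ola, 26), (Lyra, 33, 1999, Ola, 19), (Lyra, 33, 1999, Ola, 7), (Lyra, 5, 2022, Jo, 35), (Omega, 33, 1981, Ola, 26), (Omega, 33, 1999, Ola, 19), (Omega, 33, 1999, Ola, 7), (Orion, 5, 2022, Jo, 35), (Vega, 16, 1989, Jo, 21), (Vega, 33, 1981, Ola, 26), (Vega, 33, 1999, Ola, 19), (Vega, 33, 1999, Ola, 7)}
σ[aid ≤ 19]: keep tuples satisfying aid ≤ 19 → {(Lyra, 33, 1999, Ola, 19), (Lyra, 33, 1999, Ola, 7), (Omega, 33, 1999, Ola, 19), (Omega, 33, 1999, Ola, 7), (Vega, 33, 1999, Ola, 19), (Vega, 33, 1999, Ola, 7)}
Projecting to title, year (3 duplicate(s) eliminated): {(Lyra, 1999), (Omega, 1999), (Vega, 1999)}

{(Lyra, 1999), (Omega, 1999), (Vega, 1999)}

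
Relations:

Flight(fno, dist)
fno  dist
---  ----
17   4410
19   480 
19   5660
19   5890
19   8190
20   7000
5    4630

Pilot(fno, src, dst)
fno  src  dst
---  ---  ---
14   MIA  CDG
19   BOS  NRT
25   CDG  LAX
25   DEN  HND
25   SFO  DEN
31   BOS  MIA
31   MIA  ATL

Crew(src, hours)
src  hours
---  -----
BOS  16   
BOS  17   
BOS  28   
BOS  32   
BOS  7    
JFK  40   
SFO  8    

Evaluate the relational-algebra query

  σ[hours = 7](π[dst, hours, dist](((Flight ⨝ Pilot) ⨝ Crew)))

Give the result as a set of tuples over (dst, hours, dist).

{(NRT, 7, 480), (NRT, 7, 5660), (NRT, 7, 5890), (NRT, 7, 8190)}

Joining Flight and Pilot on fno yields {(19, 480, BOS, NRT), (19, 5660, BOS, NRT), (19, 5890, BOS, NRT), (19, 8190, BOS, NRT)}.
Joining (Flight ⨝ Pilot) and Crew on src yields {(19, 480, BOS, NRT, 16), (19, 480, BOS, NRT, 17), (19, 480, BOS, NRT, 28), (19, 480, BOS, NRT, 32), (19, 480, BOS, NRT, 7), (19, 5660, BOS, NRT, 16), (19, 5660, BOS, NRT, 17), (19, 5660, BOS, NRT, 28), (19, 5660, BOS, NRT, 32), (19, 5660, BOS, NRT, 7), (19, 5890, BOS, NRT, 16), (19, 5890, BOS, NRT, 17), (19, 5890, BOS, NRT, 28), (19, 5890, BOS, NRT, 32), (19, 5890, BOS, NRT, 7), (19, 8190, BOS, NRT, 16), (19, 8190, BOS, NRT, 17), (19, 8190, BOS, NRT, 28), (19, 8190, BOS, NRT, 32), (19, 8190, BOS, NRT, 7)}.
π[dst, hours, dist]: project onto (dst, hours, dist) → {(NRT, 16, 480), (NRT, 16, 5660), (NRT, 16, 5890), (NRT, 16, 8190), (NRT, 17, 480), (NRT, 17, 5660), (NRT, 17, 5890), (NRT, 17, 8190), (NRT, 28, 480), (NRT, 28, 5660), (NRT, 28, 5890), (NRT, 28, 8190), (NRT, 32, 480), (NRT, 32, 5660), (NRT, 32, 5890), (NRT, 32, 8190), (NRT, 7, 480), (NRT, 7, 5660), (NRT, 7, 5890), (NRT, 7, 8190)}
Apply σ_{hours = 7}; surviving tuples: {(NRT, 7, 480), (NRT, 7, 5660), (NRT, 7, 5890), (NRT, 7, 8190)}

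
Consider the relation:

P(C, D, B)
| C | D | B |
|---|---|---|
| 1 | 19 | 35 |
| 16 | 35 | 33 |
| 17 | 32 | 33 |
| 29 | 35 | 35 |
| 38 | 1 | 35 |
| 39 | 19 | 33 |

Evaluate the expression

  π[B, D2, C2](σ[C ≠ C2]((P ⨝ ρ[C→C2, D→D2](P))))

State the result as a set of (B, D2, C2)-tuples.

{(33, 19, 39), (33, 32, 17), (33, 35, 16), (35, 1, 38), (35, 19, 1), (35, 35, 29)}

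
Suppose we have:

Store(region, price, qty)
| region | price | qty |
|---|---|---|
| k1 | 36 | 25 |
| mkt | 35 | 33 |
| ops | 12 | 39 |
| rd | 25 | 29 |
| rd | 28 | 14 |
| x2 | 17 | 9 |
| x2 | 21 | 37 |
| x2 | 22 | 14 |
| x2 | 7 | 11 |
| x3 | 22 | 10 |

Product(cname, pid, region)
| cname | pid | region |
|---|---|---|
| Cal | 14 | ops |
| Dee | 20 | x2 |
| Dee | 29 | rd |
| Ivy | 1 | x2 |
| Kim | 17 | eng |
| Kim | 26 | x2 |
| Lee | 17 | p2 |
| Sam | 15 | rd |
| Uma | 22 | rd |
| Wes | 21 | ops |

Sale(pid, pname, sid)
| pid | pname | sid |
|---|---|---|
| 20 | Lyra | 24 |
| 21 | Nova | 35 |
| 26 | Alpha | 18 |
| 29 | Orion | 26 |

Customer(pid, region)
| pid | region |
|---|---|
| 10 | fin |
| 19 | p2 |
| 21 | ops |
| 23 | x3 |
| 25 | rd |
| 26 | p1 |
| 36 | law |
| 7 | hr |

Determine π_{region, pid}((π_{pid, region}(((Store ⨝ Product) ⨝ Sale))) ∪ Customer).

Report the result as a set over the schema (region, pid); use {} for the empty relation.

Natural join on region: {(ops, 12, 39, Cal, 14), (ops, 12, 39, Wes, 21), (rd, 25, 29, Dee, 29), (rd, 25, 29, Sam, 15), (rd, 25, 29, Uma, 22), (rd, 28, 14, Dee, 29), (rd, 28, 14, Sam, 15), (rd, 28, 14, Uma, 22), (x2, 17, 9, Dee, 20), (x2, 17, 9, Ivy, 1), (x2, 17, 9, Kim, 26), (x2, 21, 37, Dee, 20), (x2, 21, 37, Ivy, 1), (x2, 21, 37, Kim, 26), (x2, 22, 14, Dee, 20), (x2, 22, 14, Ivy, 1), (x2, 22, 14, Kim, 26), (x2, 7, 11, Dee, 20), (x2, 7, 11, Ivy, 1), (x2, 7, 11, Kim, 26)}
Natural join on pid: {(ops, 12, 39, Wes, 21, Nova, 35), (rd, 25, 29, Dee, 29, Orion, 26), (rd, 28, 14, Dee, 29, Orion, 26), (x2, 17, 9, Dee, 20, Lyra, 24), (x2, 17, 9, Kim, 26, Alpha, 18), (x2, 21, 37, Dee, 20, Lyra, 24), (x2, 21, 37, Kim, 26, Alpha, 18), (x2, 22, 14, Dee, 20, Lyra, 24), (x2, 22, 14, Kim, 26, Alpha, 18), (x2, 7, 11, Dee, 20, Lyra, 24), (x2, 7, 11, Kim, 26, Alpha, 18)}
π[pid, region]: project onto (pid, region) (7 duplicate(s) eliminated) → {(20, x2), (21, ops), (26, x2), (29, rd)}
Union: {(20, x2), (21, ops), (26, x2), (29, rd)} with {(10, fin), (19, p2), (21, ops), (23, x3), (25, rd), (26, p1), (36, law), (7, hr)} → {(10, fin), (19, p2), (20, x2), (21, ops), (23, x3), (25, rd), (26, p1), (26, x2), (29, rd), (36, law), (7, hr)}
π[region, pid]: project onto (region, pid) → {(fin, 10), (hr, 7), (law, 36), (ops, 21), (p1, 26), (p2, 19), (rd, 25), (rd, 29), (x2, 20), (x2, 26), (x3, 23)}

{(fin, 10), (hr, 7), (law, 36), (ops, 21), (p1, 26), (p2, 19), (rd, 25), (rd, 29), (x2, 20), (x2, 26), (x3, 23)}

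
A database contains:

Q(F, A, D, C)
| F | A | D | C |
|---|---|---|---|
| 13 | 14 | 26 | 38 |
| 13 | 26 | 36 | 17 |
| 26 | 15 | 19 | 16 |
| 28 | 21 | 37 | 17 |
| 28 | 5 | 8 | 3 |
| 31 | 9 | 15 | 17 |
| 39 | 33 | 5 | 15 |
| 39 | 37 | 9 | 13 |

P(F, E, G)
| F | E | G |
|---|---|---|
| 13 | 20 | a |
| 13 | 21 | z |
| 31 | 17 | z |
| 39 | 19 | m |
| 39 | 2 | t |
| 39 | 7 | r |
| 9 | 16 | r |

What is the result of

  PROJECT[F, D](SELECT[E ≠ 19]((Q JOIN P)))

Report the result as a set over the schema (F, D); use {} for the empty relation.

{(13, 26), (13, 36), (31, 15), (39, 5), (39, 9)}

Q ⋈ P (natural join on F): {(13, 14, 26, 38, 20, a), (13, 14, 26, 38, 21, z), (13, 26, 36, 17, 20, a), (13, 26, 36, 17, 21, z), (31, 9, 15, 17, 17, z), (39, 33, 5, 15, 19, m), (39, 33, 5, 15, 2, t), (39, 33, 5, 15, 7, r), (39, 37, 9, 13, 19, m), (39, 37, 9, 13, 2, t), (39, 37, 9, 13, 7, r)}
σ[E ≠ 19]: keep tuples satisfying E ≠ 19 → {(13, 14, 26, 38, 20, a), (13, 14, 26, 38, 21, z), (13, 26, 36, 17, 20, a), (13, 26, 36, 17, 21, z), (31, 9, 15, 17, 17, z), (39, 33, 5, 15, 2, t), (39, 33, 5, 15, 7, r), (39, 37, 9, 13, 2, t), (39, 37, 9, 13, 7, r)}
Projecting to F, D (4 duplicate(s) eliminated): {(13, 26), (13, 36), (31, 15), (39, 5), (39, 9)}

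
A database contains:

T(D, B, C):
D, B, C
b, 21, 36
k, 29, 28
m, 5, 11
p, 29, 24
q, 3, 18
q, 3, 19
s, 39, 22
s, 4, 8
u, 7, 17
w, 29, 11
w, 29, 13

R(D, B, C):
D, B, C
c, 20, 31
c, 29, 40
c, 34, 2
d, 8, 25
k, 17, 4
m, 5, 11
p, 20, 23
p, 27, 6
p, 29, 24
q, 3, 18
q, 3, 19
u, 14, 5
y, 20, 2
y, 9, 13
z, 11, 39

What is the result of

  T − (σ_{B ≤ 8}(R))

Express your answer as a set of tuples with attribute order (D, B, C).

Selection B ≤ 8: {(d, 8, 25), (m, 5, 11), (q, 3, 18), (q, 3, 19)}
Taking the difference: {(b, 21, 36), (k, 29, 28), (p, 29, 24), (s, 39, 22), (s, 4, 8), (u, 7, 17), (w, 29, 11), (w, 29, 13)}

{(b, 21, 36), (k, 29, 28), (p, 29, 24), (s, 39, 22), (s, 4, 8), (u, 7, 17), (w, 29, 11), (w, 29, 13)}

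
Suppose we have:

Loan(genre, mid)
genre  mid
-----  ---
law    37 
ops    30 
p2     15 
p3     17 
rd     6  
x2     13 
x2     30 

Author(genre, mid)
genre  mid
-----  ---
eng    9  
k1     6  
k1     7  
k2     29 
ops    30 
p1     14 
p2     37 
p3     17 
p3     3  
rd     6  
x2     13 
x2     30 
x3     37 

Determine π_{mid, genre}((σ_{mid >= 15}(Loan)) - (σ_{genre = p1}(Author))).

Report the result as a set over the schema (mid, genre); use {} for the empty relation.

Apply σ_{mid >= 15}; surviving tuples: {(law, 37), (ops, 30), (p2, 15), (p3, 17), (x2, 30)}
Apply σ_{genre = p1}; surviving tuples: {(p1, 14)}
Difference: {(law, 37), (ops, 30), (p2, 15), (p3, 17), (x2, 30)} with {(p1, 14)} → {(law, 37), (ops, 30), (p2, 15), (p3, 17), (x2, 30)}
Projecting to mid, genre: {(15, p2), (17, p3), (30, ops), (30, x2), (37, law)}

{(15, p2), (17, p3), (30, ops), (30, x2), (37, law)}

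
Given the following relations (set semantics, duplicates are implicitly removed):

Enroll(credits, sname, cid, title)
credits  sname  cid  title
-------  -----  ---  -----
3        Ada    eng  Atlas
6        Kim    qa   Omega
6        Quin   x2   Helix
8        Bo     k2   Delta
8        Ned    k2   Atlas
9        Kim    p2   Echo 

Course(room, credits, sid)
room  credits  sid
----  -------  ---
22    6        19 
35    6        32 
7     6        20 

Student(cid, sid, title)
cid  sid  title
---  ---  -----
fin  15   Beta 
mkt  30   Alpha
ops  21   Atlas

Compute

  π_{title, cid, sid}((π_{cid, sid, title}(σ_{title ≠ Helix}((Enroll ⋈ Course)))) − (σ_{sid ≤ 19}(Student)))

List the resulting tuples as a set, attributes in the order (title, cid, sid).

Joining Enroll and Course on credits yields {(6, Kim, qa, Omega, 22, 19), (6, Kim, qa, Omega, 35, 32), (6, Kim, qa, Omega, 7, 20), (6, Quin, x2, Helix, 22, 19), (6, Quin, x2, Helix, 35, 32), (6, Quin, x2, Helix, 7, 20)}.
Apply σ_{title ≠ Helix}; surviving tuples: {(6, Kim, qa, Omega, 22, 19), (6, Kim, qa, Omega, 35, 32), (6, Kim, qa, Omega, 7, 20)}
π_{cid, sid, title} gives {(qa, 19, Omega), (qa, 20, Omega), (qa, 32, Omega)}.
Apply σ_{sid ≤ 19}; surviving tuples: {(fin, 15, Beta)}
Taking the difference: {(qa, 19, Omega), (qa, 20, Omega), (qa, 32, Omega)}
π_{title, cid, sid} gives {(Omega, qa, 19), (Omega, qa, 20), (Omega, qa, 32)}.

{(Omega, qa, 19), (Omega, qa, 20), (Omega, qa, 32)}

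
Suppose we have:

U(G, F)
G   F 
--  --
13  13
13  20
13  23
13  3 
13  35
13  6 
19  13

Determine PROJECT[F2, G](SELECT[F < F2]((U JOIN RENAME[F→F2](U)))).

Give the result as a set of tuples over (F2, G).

ρ[F→F2]: schema becomes (G, F2); tuples unchanged.
Natural join on G: {(13, 13, 13), (13, 13, 20), (13, 13, 23), (13, 13, 3), (13, 13, 35), (13, 13, 6), (13, 20, 13), (13, 20, 20), (13, 20, 23), (13, 20, 3), (13, 20, 35), (13, 20, 6), (13, 23, 13), (13, 23, 20), (13, 23, 23), (13, 23, 3), (13, 23, 35), (13, 23, 6), (13, 3, 13), (13, 3, 20), (13, 3, 23), (13, 3, 3), (13, 3, 35), (13, 3, 6), (13, 35, 13), (13, 35, 20), (13, 35, 23), (13, 35, 3), (13, 35, 35), (13, 35, 6), (13, 6, 13), (13, 6, 20), (13, 6, 23), (13, 6, 3), (13, 6, 35), (13, 6, 6), (19, 13, 13)}
Apply σ_{F < F2}; surviving tuples: {(13, 13, 20), (13, 13, 23), (13, 13, 35), (13, 20, 23), (13, 20, 35), (13, 23, 35), (13, 3, 13), (13, 3, 20), (13, 3, 23), (13, 3, 35), (13, 3, 6), (13, 6, 13), (13, 6, 20), (13, 6, 23), (13, 6, 35)}
π_{F2, G} gives {(13, 13), (20, 13), (23, 13), (35, 13), (6, 13)} (10 duplicate(s) eliminated).

{(13, 13), (20, 13), (23, 13), (35, 13), (6, 13)}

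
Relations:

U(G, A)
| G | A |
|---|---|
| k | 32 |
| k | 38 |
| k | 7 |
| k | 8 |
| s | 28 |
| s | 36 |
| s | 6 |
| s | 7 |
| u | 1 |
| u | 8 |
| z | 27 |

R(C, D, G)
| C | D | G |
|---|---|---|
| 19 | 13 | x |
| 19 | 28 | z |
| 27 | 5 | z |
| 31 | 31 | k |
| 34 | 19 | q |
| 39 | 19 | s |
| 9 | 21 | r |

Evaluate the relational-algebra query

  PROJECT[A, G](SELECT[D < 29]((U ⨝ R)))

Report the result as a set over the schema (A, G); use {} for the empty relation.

Natural join on G: {(k, 32, 31, 31), (k, 38, 31, 31), (k, 7, 31, 31), (k, 8, 31, 31), (s, 28, 39, 19), (s, 36, 39, 19), (s, 6, 39, 19), (s, 7, 39, 19), (z, 27, 19, 28), (z, 27, 27, 5)}
Selection D < 29: {(s, 28, 39, 19), (s, 36, 39, 19), (s, 6, 39, 19), (s, 7, 39, 19), (z, 27, 19, 28), (z, 27, 27, 5)}
π[A, G]: project onto (A, G) (1 duplicate(s) eliminated) → {(27, z), (28, s), (36, s), (6, s), (7, s)}

{(27, z), (28, s), (36, s), (6, s), (7, s)}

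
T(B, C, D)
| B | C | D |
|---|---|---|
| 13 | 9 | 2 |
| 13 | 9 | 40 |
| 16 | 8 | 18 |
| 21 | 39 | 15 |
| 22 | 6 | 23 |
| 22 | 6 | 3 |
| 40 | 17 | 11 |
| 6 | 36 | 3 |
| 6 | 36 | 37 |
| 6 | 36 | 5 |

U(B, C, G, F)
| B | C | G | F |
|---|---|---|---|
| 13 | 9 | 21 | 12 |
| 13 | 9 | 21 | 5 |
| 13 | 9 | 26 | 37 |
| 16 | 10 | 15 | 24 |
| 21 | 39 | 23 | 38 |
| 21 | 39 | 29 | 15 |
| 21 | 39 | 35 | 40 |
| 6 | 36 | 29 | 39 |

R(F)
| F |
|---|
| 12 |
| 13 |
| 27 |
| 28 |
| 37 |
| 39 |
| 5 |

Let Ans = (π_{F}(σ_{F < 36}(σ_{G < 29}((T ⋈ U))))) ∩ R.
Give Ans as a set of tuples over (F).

{12, 5}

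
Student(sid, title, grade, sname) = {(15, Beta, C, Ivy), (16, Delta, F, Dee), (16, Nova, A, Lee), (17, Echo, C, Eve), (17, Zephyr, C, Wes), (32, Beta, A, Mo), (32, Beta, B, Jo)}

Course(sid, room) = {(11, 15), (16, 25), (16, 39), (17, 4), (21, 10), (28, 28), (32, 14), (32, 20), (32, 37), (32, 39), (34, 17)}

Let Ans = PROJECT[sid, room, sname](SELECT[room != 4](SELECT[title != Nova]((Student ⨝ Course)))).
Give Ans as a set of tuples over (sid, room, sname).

{(16, 25, Dee), (16, 39, Dee), (32, 14, Jo), (32, 14, Mo), (32, 20, Jo), (32, 20, Mo), (32, 37, Jo), (32, 37, Mo), (32, 39, Jo), (32, 39, Mo)}

Student ⋈ Course (natural join on sid): {(16, Delta, F, Dee, 25), (16, Delta, F, Dee, 39), (16, Nova, A, Lee, 25), (16, Nova, A, Lee, 39), (17, Echo, C, Eve, 4), (17, Zephyr, C, Wes, 4), (32, Beta, A, Mo, 14), (32, Beta, A, Mo, 20), (32, Beta, A, Mo, 37), (32, Beta, A, Mo, 39), (32, Beta, B, Jo, 14), (32, Beta, B, Jo, 20), (32, Beta, B, Jo, 37), (32, Beta, B, Jo, 39)}
Filtering on title != Nova leaves {(16, Delta, F, Dee, 25), (16, Delta, F, Dee, 39), (17, Echo, C, Eve, 4), (17, Zephyr, C, Wes, 4), (32, Beta, A, Mo, 14), (32, Beta, A, Mo, 20), (32, Beta, A, Mo, 37), (32, Beta, A, Mo, 39), (32, Beta, B, Jo, 14), (32, Beta, B, Jo, 20), (32, Beta, B, Jo, 37), (32, Beta, B, Jo, 39)}.
Filtering on room != 4 leaves {(16, Delta, F, Dee, 25), (16, Delta, F, Dee, 39), (32, Beta, A, Mo, 14), (32, Beta, A, Mo, 20), (32, Beta, A, Mo, 37), (32, Beta, A, Mo, 39), (32, Beta, B, Jo, 14), (32, Beta, B, Jo, 20), (32, Beta, B, Jo, 37), (32, Beta, B, Jo, 39)}.
π_{sid, room, sname} gives {(16, 25, Dee), (16, 39, Dee), (32, 14, Jo), (32, 14, Mo), (32, 20, Jo), (32, 20, Mo), (32, 37, Jo), (32, 37, Mo), (32, 39, Jo), (32, 39, Mo)}.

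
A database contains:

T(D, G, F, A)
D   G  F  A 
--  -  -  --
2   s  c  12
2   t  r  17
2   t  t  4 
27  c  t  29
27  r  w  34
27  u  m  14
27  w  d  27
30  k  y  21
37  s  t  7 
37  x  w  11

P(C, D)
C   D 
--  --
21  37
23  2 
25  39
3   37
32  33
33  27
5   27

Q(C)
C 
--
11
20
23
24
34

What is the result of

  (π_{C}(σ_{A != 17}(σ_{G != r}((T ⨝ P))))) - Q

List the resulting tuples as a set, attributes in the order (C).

T ⋈ P (natural join on D): {(2, s, c, 12, 23), (2, t, r, 17, 23), (2, t, t, 4, 23), (27, c, t, 29, 33), (27, c, t, 29, 5), (27, r, w, 34, 33), (27, r, w, 34, 5), (27, u, m, 14, 33), (27, u, m, 14, 5), (27, w, d, 27, 33), (27, w, d, 27, 5), (37, s, t, 7, 21), (37, s, t, 7, 3), (37, x, w, 11, 21), (37, x, w, 11, 3)}
σ[G != r]: keep tuples satisfying G != r → {(2, s, c, 12, 23), (2, t, r, 17, 23), (2, t, t, 4, 23), (27, c, t, 29, 33), (27, c, t, 29, 5), (27, u, m, 14, 33), (27, u, m, 14, 5), (27, w, d, 27, 33), (27, w, d, 27, 5), (37, s, t, 7, 21), (37, s, t, 7, 3), (37, x, w, 11, 21), (37, x, w, 11, 3)}
σ[A != 17]: keep tuples satisfying A != 17 → {(2, s, c, 12, 23), (2, t, t, 4, 23), (27, c, t, 29, 33), (27, c, t, 29, 5), (27, u, m, 14, 33), (27, u, m, 14, 5), (27, w, d, 27, 33), (27, w, d, 27, 5), (37, s, t, 7, 21), (37, s, t, 7, 3), (37, x, w, 11, 21), (37, x, w, 11, 3)}
π[C]: project onto (C) (7 duplicate(s) eliminated) → {21, 23, 3, 33, 5}
Difference: {21, 23, 3, 33, 5} with {11, 20, 23, 24, 34} → {21, 3, 33, 5}

{21, 3, 33, 5}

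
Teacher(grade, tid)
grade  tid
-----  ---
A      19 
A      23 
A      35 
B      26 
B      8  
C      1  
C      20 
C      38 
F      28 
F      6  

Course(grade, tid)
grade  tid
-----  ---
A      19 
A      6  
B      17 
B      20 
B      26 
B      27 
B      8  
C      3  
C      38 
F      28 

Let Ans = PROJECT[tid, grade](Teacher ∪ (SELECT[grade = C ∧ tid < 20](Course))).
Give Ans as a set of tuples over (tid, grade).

Apply σ_{grade = C ∧ tid < 20}; surviving tuples: {(C, 3)}
Union: {(A, 19), (A, 23), (A, 35), (B, 26), (B, 8), (C, 1), (C, 20), (C, 38), (F, 28), (F, 6)} with {(C, 3)} → {(A, 19), (A, 23), (A, 35), (B, 26), (B, 8), (C, 1), (C, 20), (C, 3), (C, 38), (F, 28), (F, 6)}
Projecting to tid, grade: {(1, C), (19, A), (20, C), (23, A), (26, B), (28, F), (3, C), (35, A), (38, C), (6, F), (8, B)}

{(1, C), (19, A), (20, C), (23, A), (26, B), (28, F), (3, C), (35, A), (38, C), (6, F), (8, B)}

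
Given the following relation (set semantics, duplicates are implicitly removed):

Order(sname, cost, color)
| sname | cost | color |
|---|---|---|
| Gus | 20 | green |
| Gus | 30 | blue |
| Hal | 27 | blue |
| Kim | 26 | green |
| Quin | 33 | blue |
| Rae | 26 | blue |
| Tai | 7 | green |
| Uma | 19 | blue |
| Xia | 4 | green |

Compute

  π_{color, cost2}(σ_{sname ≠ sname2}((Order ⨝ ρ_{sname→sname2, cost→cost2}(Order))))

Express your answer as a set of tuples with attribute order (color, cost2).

{(blue, 19), (blue, 26), (blue, 27), (blue, 30), (blue, 33), (green, 20), (green, 26), (green, 4), (green, 7)}

ρ[sname→sname2, cost→cost2]: schema becomes (sname2, cost2, color); tuples unchanged.
Natural join on color: {(Gus, 20, green, Gus, 20), (Gus, 20, green, Kim, 26), (Gus, 20, green, Tai, 7), (Gus, 20, green, Xia, 4), (Gus, 30, blue, Gus, 30), (Gus, 30, blue, Hal, 27), (Gus, 30, blue, Quin, 33), (Gus, 30, blue, Rae, 26), (Gus, 30, blue, Uma, 19), (Hal, 27, blue, Gus, 30), (Hal, 27, blue, Hal, 27), (Hal, 27, blue, Quin, 33), (Hal, 27, blue, Rae, 26), (Hal, 27, blue, Uma, 19), (Kim, 26, green, Gus, 20), (Kim, 26, green, Kim, 26), (Kim, 26, green, Tai, 7), (Kim, 26, green, Xia, 4), (Quin, 33, blue, Gus, 30), (Quin, 33, blue, Hal, 27), (Quin, 33, blue, Quin, 33), (Quin, 33, blue, Rae, 26), (Quin, 33, blue, Uma, 19), (Rae, 26, blue, Gus, 30), (Rae, 26, blue, Hal, 27), (Rae, 26, blue, Quin, 33), (Rae, 26, blue, Rae, 26), (Rae, 26, blue, Uma, 19), (Tai, 7, green, Gus, 20), (Tai, 7, green, Kim, 26), (Tai, 7, green, Tai, 7), (Tai, 7, green, Xia, 4), (Uma, 19, blue, Gus, 30), (Uma, 19, blue, Hal, 27), (Uma, 19, blue, Quin, 33), (Uma, 19, blue, Rae, 26), (Uma, 19, blue, Uma, 19), (Xia, 4, green, Gus, 20), (Xia, 4, green, Kim, 26), (Xia, 4, green, Tai, 7), (Xia, 4, green, Xia, 4)}
σ[sname ≠ sname2]: keep tuples satisfying sname ≠ sname2 → {(Gus, 20, green, Kim, 26), (Gus, 20, green, Tai, 7), (Gus, 20, green, Xia, 4), (Gus, 30, blue, Hal, 27), (Gus, 30, blue, Quin, 33), (Gus, 30, blue, Rae, 26), (Gus, 30, blue, Uma, 19), (Hal, 27, blue, Gus, 30), (Hal, 27, blue, Quin, 33), (Hal, 27, blue, Rae, 26), (Hal, 27, blue, Uma, 19), (Kim, 26, green, Gus, 20), (Kim, 26, green, Tai, 7), (Kim, 26, green, Xia, 4), (Quin, 33, blue, Gus, 30), (Quin, 33, blue, Hal, 27), (Quin, 33, blue, Rae, 26), (Quin, 33, blue, Uma, 19), (Rae, 26, blue, Gus, 30), (Rae, 26, blue, Hal, 27), (Rae, 26, blue, Quin, 33), (Rae, 26, blue, Uma, 19), (Tai, 7, green, Gus, 20), (Tai, 7, green, Kim, 26), (Tai, 7, green, Xia, 4), (Uma, 19, blue, Gus, 30), (Uma, 19, blue, Hal, 27), (Uma, 19, blue, Quin, 33), (Uma, 19, blue, Rae, 26), (Xia, 4, green, Gus, 20), (Xia, 4, green, Kim, 26), (Xia, 4, green, Tai, 7)}
π[color, cost2]: project onto (color, cost2) (23 duplicate(s) eliminated) → {(blue, 19), (blue, 26), (blue, 27), (blue, 30), (blue, 33), (green, 20), (green, 26), (green, 4), (green, 7)}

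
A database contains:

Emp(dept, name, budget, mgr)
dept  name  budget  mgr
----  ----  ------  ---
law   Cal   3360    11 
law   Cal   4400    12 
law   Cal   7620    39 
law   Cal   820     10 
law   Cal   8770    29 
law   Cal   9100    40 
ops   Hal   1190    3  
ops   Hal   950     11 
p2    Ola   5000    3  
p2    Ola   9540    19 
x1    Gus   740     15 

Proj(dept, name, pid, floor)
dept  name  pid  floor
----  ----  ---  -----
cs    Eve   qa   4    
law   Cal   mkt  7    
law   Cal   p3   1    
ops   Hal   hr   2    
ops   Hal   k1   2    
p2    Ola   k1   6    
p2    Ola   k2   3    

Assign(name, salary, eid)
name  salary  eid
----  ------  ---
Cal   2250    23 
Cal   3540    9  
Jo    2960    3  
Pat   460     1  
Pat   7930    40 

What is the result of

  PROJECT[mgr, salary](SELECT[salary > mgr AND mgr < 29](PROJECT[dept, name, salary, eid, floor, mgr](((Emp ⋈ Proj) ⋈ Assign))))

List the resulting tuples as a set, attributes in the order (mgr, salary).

{(10, 2250), (10, 3540), (11, 2250), (11, 3540), (12, 2250), (12, 3540)}

Natural join on dept, name: {(law, Cal, 3360, 11, mkt, 7), (law, Cal, 3360, 11, p3, 1), (law, Cal, 4400, 12, mkt, 7), (law, Cal, 4400, 12, p3, 1), (law, Cal, 7620, 39, mkt, 7), (law, Cal, 7620, 39, p3, 1), (law, Cal, 820, 10, mkt, 7), (law, Cal, 820, 10, p3, 1), (law, Cal, 8770, 29, mkt, 7), (law, Cal, 8770, 29, p3, 1), (law, Cal, 9100, 40, mkt, 7), (law, Cal, 9100, 40, p3, 1), (ops, Hal, 1190, 3, hr, 2), (ops, Hal, 1190, 3, k1, 2), (ops, Hal, 950, 11, hr, 2), (ops, Hal, 950, 11, k1, 2), (p2, Ola, 5000, 3, k1, 6), (p2, Ola, 5000, 3, k2, 3), (p2, Ola, 9540, 19, k1, 6), (p2, Ola, 9540, 19, k2, 3)}
Natural join on name: {(law, Cal, 3360, 11, mkt, 7, 2250, 23), (law, Cal, 3360, 11, mkt, 7, 3540, 9), (law, Cal, 3360, 11, p3, 1, 2250, 23), (law, Cal, 3360, 11, p3, 1, 3540, 9), (law, Cal, 4400, 12, mkt, 7, 2250, 23), (law, Cal, 4400, 12, mkt, 7, 3540, 9), (law, Cal, 4400, 12, p3, 1, 2250, 23), (law, Cal, 4400, 12, p3, 1, 3540, 9), (law, Cal, 7620, 39, mkt, 7, 2250, 23), (law, Cal, 7620, 39, mkt, 7, 3540, 9), (law, Cal, 7620, 39, p3, 1, 2250, 23), (law, Cal, 7620, 39, p3, 1, 3540, 9), (law, Cal, 820, 10, mkt, 7, 2250, 23), (law, Cal, 820, 10, mkt, 7, 3540, 9), (law, Cal, 820, 10, p3, 1, 2250, 23), (law, Cal, 820, 10, p3, 1, 3540, 9), (law, Cal, 8770, 29, mkt, 7, 2250, 23), (law, Cal, 8770, 29, mkt, 7, 3540, 9), (law, Cal, 8770, 29, p3, 1, 2250, 23), (law, Cal, 8770, 29, p3, 1, 3540, 9), (law, Cal, 9100, 40, mkt, 7, 2250, 23), (law, Cal, 9100, 40, mkt, 7, 3540, 9), (law, Cal, 9100, 40, p3, 1, 2250, 23), (law, Cal, 9100, 40, p3, 1, 3540, 9)}
Projecting to dept, name, salary, eid, floor, mgr: {(law, Cal, 2250, 23, 1, 10), (law, Cal, 2250, 23, 1, 11), (law, Cal, 2250, 23, 1, 12), (law, Cal, 2250, 23, 1, 29), (law, Cal, 2250, 23, 1, 39), (law, Cal, 2250, 23, 1, 40), (law, Cal, 2250, 23, 7, 10), (law, Cal, 2250, 23, 7, 11), (law, Cal, 2250, 23, 7, 12), (law, Cal, 2250, 23, 7, 29), (law, Cal, 2250, 23, 7, 39), (law, Cal, 2250, 23, 7, 40), (law, Cal, 3540, 9, 1, 10), (law, Cal, 3540, 9, 1, 11), (law, Cal, 3540, 9, 1, 12), (law, Cal, 3540, 9, 1, 29), (law, Cal, 3540, 9, 1, 39), (law, Cal, 3540, 9, 1, 40), (law, Cal, 3540, 9, 7, 10), (law, Cal, 3540, 9, 7, 11), (law, Cal, 3540, 9, 7, 12), (law, Cal, 3540, 9, 7, 29), (law, Cal, 3540, 9, 7, 39), (law, Cal, 3540, 9, 7, 40)}
Filtering on salary > mgr AND mgr < 29 leaves {(law, Cal, 2250, 23, 1, 10), (law, Cal, 2250, 23, 1, 11), (law, Cal, 2250, 23, 1, 12), (law, Cal, 2250, 23, 7, 10), (law, Cal, 2250, 23, 7, 11), (law, Cal, 2250, 23, 7, 12), (law, Cal, 3540, 9, 1, 10), (law, Cal, 3540, 9, 1, 11), (law, Cal, 3540, 9, 1, 12), (law, Cal, 3540, 9, 7, 10), (law, Cal, 3540, 9, 7, 11), (law, Cal, 3540, 9, 7, 12)}.
Projecting to mgr, salary (6 duplicate(s) eliminated): {(10, 2250), (10, 3540), (11, 2250), (11, 3540), (12, 2250), (12, 3540)}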